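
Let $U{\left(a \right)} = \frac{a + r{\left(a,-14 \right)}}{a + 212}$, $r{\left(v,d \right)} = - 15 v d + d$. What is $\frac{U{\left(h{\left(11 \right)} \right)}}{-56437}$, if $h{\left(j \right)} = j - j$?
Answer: $\frac{7}{5982322} \approx 1.1701 \cdot 10^{-6}$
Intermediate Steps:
$r{\left(v,d \right)} = d - 15 d v$ ($r{\left(v,d \right)} = - 15 d v + d = d - 15 d v$)
$h{\left(j \right)} = 0$
$U{\left(a \right)} = \frac{-14 + 211 a}{212 + a}$ ($U{\left(a \right)} = \frac{a - 14 \left(1 - 15 a\right)}{a + 212} = \frac{a + \left(-14 + 210 a\right)}{212 + a} = \frac{-14 + 211 a}{212 + a}$)
$\frac{U{\left(h{\left(11 \right)} \right)}}{-56437} = \frac{\frac{1}{212 + 0} \left(-14 + 211 \cdot 0\right)}{-56437} = \frac{-14 + 0}{212} \left(- \frac{1}{56437}\right) = \frac{1}{212} \left(-14\right) \left(- \frac{1}{56437}\right) = \left(- \frac{7}{106}\right) \left(- \frac{1}{56437}\right) = \frac{7}{5982322}$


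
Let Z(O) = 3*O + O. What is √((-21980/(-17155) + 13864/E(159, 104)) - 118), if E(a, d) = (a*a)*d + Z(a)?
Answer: 2*I*√148473073621563114090/2255762415 ≈ 10.803*I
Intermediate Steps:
Z(O) = 4*O
E(a, d) = 4*a + d*a² (E(a, d) = (a*a)*d + 4*a = a²*d + 4*a = d*a² + 4*a = 4*a + d*a²)
√((-21980/(-17155) + 13864/E(159, 104)) - 118) = √((-21980/(-17155) + 13864/((159*(4 + 159*104)))) - 118) = √((-21980*(-1/17155) + 13864/((159*(4 + 16536)))) - 118) = √((4396/3431 + 13864/((159*16540))) - 118) = √((4396/3431 + 13864/2629860) - 118) = √((4396/3431 + 13864*(1/2629860)) - 118) = √((4396/3431 + 3466/657465) - 118) = √(2902107986/2255762415 - 118) = √(-263277856984/2255762415) = 2*I*√148473073621563114090/2255762415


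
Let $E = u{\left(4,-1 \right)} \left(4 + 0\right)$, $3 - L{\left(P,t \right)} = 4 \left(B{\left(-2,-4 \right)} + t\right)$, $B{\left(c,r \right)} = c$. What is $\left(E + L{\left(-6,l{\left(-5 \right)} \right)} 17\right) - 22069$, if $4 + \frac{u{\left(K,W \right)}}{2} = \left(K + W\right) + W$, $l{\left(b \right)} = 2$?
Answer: $-22034$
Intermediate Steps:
$u{\left(K,W \right)} = -8 + 2 K + 4 W$ ($u{\left(K,W \right)} = -8 + 2 \left(\left(K + W\right) + W\right) = -8 + 2 \left(K + 2 W\right) = -8 + \left(2 K + 4 W\right) = -8 + 2 K + 4 W$)
$L{\left(P,t \right)} = 11 - 4 t$ ($L{\left(P,t \right)} = 3 - 4 \left(-2 + t\right) = 3 - \left(-8 + 4 t\right) = 11 - 4 t$)
$E = -16$ ($E = \left(-8 + 2 \cdot 4 + 4 \left(-1\right)\right) \left(4 + 0\right) = \left(-8 + 8 - 4\right) 4 = \left(-4\right) 4 = -16$)
$\left(E + L{\left(-6,l{\left(-5 \right)} \right)} 17\right) - 22069 = \left(-16 + \left(11 - 8\right) 17\right) - 22069 = \left(-16 + 3 \cdot 17\right) - 22069 = \left(-16 + 51\right) - 22069 = 35 - 22069 = -22034$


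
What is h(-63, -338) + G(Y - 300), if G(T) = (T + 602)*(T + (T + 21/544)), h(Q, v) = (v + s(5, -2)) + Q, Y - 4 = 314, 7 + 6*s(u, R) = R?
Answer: 2984035/136 ≈ 21941.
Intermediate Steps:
s(u, R) = -7/6 + R/6
Y = 318 (Y = 4 + 314 = 318)
h(Q, v) = -3/2 + Q + v (h(Q, v) = (v + (-7/6 + (⅙)*(-2))) + Q = (v + (-7/6 - ⅓)) + Q = (v - 3/2) + Q = (-3/2 + v) + Q = -3/2 + Q + v)
G(T) = (602 + T)*(21/544 + 2*T) (G(T) = (602 + T)*(T + (T + 21*(1/544))) = (602 + T)*(T + (T + 21/544)) = (602 + T)*(T + (21/544 + T)) = (602 + T)*(21/544 + 2*T))
h(-63, -338) + G(Y - 300) = (-3/2 - 63 - 338) + (6321/272 + 2*(318 - 300)² + 654997*(318 - 300)/544) = -805/2 + (6321/272 + 2*18² + (654997/544)*18) = -805/2 + (6321/272 + 2*324 + 5894973/272) = -805/2 + (6321/272 + 648 + 5894973/272) = -805/2 + 3038775/136 = 2984035/136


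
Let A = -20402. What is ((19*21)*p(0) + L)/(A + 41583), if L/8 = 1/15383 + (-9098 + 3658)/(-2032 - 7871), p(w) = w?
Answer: 669547384/3226667979669 ≈ 0.00020750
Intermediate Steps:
L = 669547384/152337849 (L = 8*(1/15383 + (-9098 + 3658)/(-2032 - 7871)) = 8*(1/15383 - 5440/(-9903)) = 8*(1/15383 - 5440*(-1/9903)) = 8*(1/15383 + 5440/9903) = 8*(83693423/152337849) = 669547384/152337849 ≈ 4.3951)
((19*21)*p(0) + L)/(A + 41583) = ((19*21)*0 + 669547384/152337849)/(-20402 + 41583) = (399*0 + 669547384/152337849)/21181 = (0 + 669547384/152337849)*(1/21181) = (669547384/152337849)*(1/21181) = 669547384/3226667979669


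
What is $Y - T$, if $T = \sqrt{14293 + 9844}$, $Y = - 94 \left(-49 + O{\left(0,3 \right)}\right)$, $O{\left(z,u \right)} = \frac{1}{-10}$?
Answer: $\frac{23077}{5} - \sqrt{24137} \approx 4460.0$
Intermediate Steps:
$O{\left(z,u \right)} = - \frac{1}{10}$
$Y = \frac{23077}{5}$ ($Y = - 94 \left(-49 - \frac{1}{10}\right) = \left(-94\right) \left(- \frac{491}{10}\right) = \frac{23077}{5} \approx 4615.4$)
$T = \sqrt{24137} \approx 155.36$
$Y - T = \frac{23077}{5} - \sqrt{24137}$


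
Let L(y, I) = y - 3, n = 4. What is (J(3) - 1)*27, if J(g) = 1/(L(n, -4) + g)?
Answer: -81/4 ≈ -20.250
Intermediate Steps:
L(y, I) = -3 + y
J(g) = 1/(1 + g) (J(g) = 1/((-3 + 4) + g) = 1/(1 + g))
(J(3) - 1)*27 = (1/(1 + 3) - 1)*27 = (1/4 - 1)*27 = (¼ - 1)*27 = -¾*27 = -81/4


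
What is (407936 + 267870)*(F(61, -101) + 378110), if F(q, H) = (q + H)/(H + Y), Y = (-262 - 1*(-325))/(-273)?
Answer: 84069131045920/329 ≈ 2.5553e+11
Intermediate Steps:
Y = -3/13 (Y = (-262 + 325)*(-1/273) = 63*(-1/273) = -3/13 ≈ -0.23077)
F(q, H) = (H + q)/(-3/13 + H) (F(q, H) = (q + H)/(H - 3/13) = (H + q)/(-3/13 + H))
(407936 + 267870)*(F(61, -101) + 378110) = (407936 + 267870)*(13*(-101 + 61)/(-3 + 13*(-101)) + 378110) = 675806*(13*(-40)/(-3 - 1313) + 378110) = 675806*(13*(-40)/(-1316) + 378110) = 675806*(13*(-1/1316)*(-40) + 378110) = 675806*(130/329 + 378110) = 675806*(124398320/329) = 84069131045920/329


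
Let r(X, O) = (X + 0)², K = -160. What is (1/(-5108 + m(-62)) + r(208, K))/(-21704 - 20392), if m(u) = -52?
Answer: -223242239/217215360 ≈ -1.0277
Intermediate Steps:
r(X, O) = X²
(1/(-5108 + m(-62)) + r(208, K))/(-21704 - 20392) = (1/(-5108 - 52) + 208²)/(-21704 - 20392) = (1/(-5160) + 43264)/(-42096) = (-1/5160 + 43264)*(-1/42096) = (223242239/5160)*(-1/42096) = -223242239/217215360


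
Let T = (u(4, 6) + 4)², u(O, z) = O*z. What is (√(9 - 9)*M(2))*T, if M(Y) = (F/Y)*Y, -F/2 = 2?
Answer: 0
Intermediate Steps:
F = -4 (F = -2*2 = -4)
M(Y) = -4 (M(Y) = (-4/Y)*Y = -4)
T = 784 (T = (4*6 + 4)² = (24 + 4)² = 28² = 784)
(√(9 - 9)*M(2))*T = (√(9 - 9)*(-4))*784 = (√0*(-4))*784 = (0*(-4))*784 = 0*784 = 0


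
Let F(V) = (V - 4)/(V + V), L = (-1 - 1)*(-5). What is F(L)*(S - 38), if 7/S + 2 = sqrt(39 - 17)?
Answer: -67/6 + 7*sqrt(22)/60 ≈ -10.619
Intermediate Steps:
S = 7/(-2 + sqrt(22)) (S = 7/(-2 + sqrt(39 - 17)) = 7/(-2 + sqrt(22)) ≈ 2.6018)
L = 10 (L = -2*(-5) = 10)
F(V) = (-4 + V)/(2*V) (F(V) = (-4 + V)/((2*V)) = (-4 + V)*(1/(2*V)) = (-4 + V)/(2*V))
F(L)*(S - 38) = ((1/2)*(-4 + 10)/10)*((7/9 + 7*sqrt(22)/18) - 38) = ((1/2)*(1/10)*6)*(-335/9 + 7*sqrt(22)/18) = 3*(-335/9 + 7*sqrt(22)/18)/10 = -67/6 + 7*sqrt(22)/60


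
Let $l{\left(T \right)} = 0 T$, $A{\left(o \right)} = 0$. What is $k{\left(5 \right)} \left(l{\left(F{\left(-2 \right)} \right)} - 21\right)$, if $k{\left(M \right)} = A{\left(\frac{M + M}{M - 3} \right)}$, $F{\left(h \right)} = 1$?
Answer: $0$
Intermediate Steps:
$l{\left(T \right)} = 0$
$k{\left(M \right)} = 0$
$k{\left(5 \right)} \left(l{\left(F{\left(-2 \right)} \right)} - 21\right) = 0 \left(0 - 21\right) = 0 \left(-21\right) = 0$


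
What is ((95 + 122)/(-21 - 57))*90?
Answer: -3255/13 ≈ -250.38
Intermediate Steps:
((95 + 122)/(-21 - 57))*90 = (217/(-78))*90 = (217*(-1/78))*90 = -217/78*90 = -3255/13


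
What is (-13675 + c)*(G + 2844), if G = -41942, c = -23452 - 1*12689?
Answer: 1947705968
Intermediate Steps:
c = -36141 (c = -23452 - 12689 = -36141)
(-13675 + c)*(G + 2844) = (-13675 - 36141)*(-41942 + 2844) = -49816*(-39098) = 1947705968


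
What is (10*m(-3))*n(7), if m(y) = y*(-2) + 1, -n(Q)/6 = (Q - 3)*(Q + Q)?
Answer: -23520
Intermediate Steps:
n(Q) = -12*Q*(-3 + Q) (n(Q) = -6*(Q - 3)*(Q + Q) = -6*(-3 + Q)*2*Q = -12*Q*(-3 + Q))
m(y) = 1 - 2*y (m(y) = -2*y + 1 = 1 - 2*y)
(10*m(-3))*n(7) = (10*(1 - 2*(-3)))*(12*7*(3 - 1*7)) = (10*(1 + 6))*(12*7*(3 - 7)) = (10*7)*(12*7*(-4)) = 70*(-336) = -23520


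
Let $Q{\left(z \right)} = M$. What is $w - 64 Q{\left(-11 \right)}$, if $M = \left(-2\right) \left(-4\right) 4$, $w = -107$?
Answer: $-2155$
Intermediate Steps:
$M = 32$ ($M = 8 \cdot 4 = 32$)
$Q{\left(z \right)} = 32$
$w - 64 Q{\left(-11 \right)} = -107 - 2048 = -2155$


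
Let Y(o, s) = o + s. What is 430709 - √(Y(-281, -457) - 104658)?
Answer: 430709 - 2*I*√26349 ≈ 4.3071e+5 - 324.65*I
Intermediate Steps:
430709 - √(Y(-281, -457) - 104658) = 430709 - √((-281 - 457) - 104658) = 430709 - √(-738 - 104658) = 430709 - √(-105396) = 430709 - 2*I*√26349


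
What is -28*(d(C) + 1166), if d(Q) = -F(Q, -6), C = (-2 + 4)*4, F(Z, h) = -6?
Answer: -32816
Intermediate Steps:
C = 8 (C = 2*4 = 8)
d(Q) = 6 (d(Q) = -1*(-6) = 6)
-28*(d(C) + 1166) = -28*(6 + 1166) = -28*1172 = -32816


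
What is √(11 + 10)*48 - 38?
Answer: -38 + 48*√21 ≈ 181.96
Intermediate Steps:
√(11 + 10)*48 - 38 = √21*48 - 38 = 48*√21 - 38 = -38 + 48*√21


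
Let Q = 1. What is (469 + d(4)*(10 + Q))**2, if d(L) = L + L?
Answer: 310249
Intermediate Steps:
d(L) = 2*L
(469 + d(4)*(10 + Q))**2 = (469 + (2*4)*(10 + 1))**2 = (469 + 8*11)**2 = (469 + 88)**2 = 557**2 = 310249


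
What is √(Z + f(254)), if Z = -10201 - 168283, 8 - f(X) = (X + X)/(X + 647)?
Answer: 2*I*√36221863246/901 ≈ 422.46*I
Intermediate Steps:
f(X) = 8 - 2*X/(647 + X) (f(X) = 8 - (X + X)/(X + 647) = 8 - 2*X/(647 + X))
Z = -178484
√(Z + f(254)) = √(-178484 + 2*(2588 + 3*254)/(647 + 254)) = √(-178484 + 2*(2588 + 762)/901) = √(-178484 + 2*(1/901)*3350) = √(-178484 + 6700/901) = √(-160807384/901) = 2*I*√36221863246/901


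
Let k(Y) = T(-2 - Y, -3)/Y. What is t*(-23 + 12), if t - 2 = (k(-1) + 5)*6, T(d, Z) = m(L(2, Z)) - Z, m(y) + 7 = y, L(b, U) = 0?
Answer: -616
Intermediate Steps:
m(y) = -7 + y
T(d, Z) = -7 - Z (T(d, Z) = (-7 + 0) - Z = -7 - Z)
k(Y) = -4/Y (k(Y) = (-7 - 1*(-3))/Y = (-7 + 3)/Y = -4/Y)
t = 56 (t = 2 + (-4/(-1) + 5)*6 = 2 + (-4*(-1) + 5)*6 = 2 + (4 + 5)*6 = 2 + 9*6 = 2 + 54 = 56)
t*(-23 + 12) = 56*(-23 + 12) = 56*(-11) = -616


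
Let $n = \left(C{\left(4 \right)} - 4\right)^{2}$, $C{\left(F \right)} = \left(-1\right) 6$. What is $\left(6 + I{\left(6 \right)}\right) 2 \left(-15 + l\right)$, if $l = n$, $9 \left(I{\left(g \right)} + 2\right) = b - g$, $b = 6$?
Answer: $680$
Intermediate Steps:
$C{\left(F \right)} = -6$
$n = 100$ ($n = \left(-6 - 4\right)^{2} = \left(-10\right)^{2} = 100$)
$I{\left(g \right)} = - \frac{4}{3} - \frac{g}{9}$ ($I{\left(g \right)} = -2 + \frac{6 - g}{9} = -2 - \left(- \frac{2}{3} + \frac{g}{9}\right) = - \frac{4}{3} - \frac{g}{9}$)
$l = 100$
$\left(6 + I{\left(6 \right)}\right) 2 \left(-15 + l\right) = \left(6 - 2\right) 2 \left(-15 + 100\right) = \left(6 - 2\right) 2 \cdot 85 = 4 \cdot 2 \cdot 85 = 8 \cdot 85 = 680$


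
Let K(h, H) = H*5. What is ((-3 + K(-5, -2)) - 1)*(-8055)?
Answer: 112770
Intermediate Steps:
K(h, H) = 5*H
((-3 + K(-5, -2)) - 1)*(-8055) = ((-3 + 5*(-2)) - 1)*(-8055) = ((-3 - 10) - 1)*(-8055) = (-13 - 1)*(-8055) = -14*(-8055) = 112770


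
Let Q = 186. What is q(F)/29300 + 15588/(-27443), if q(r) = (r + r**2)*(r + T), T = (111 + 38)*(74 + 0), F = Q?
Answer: 2675412177978/201019975 ≈ 13309.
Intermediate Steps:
F = 186
T = 11026 (T = 149*74 = 11026)
q(r) = (11026 + r)*(r + r**2) (q(r) = (r + r**2)*(r + 11026) = (r + r**2)*(11026 + r) = (11026 + r)*(r + r**2))
q(F)/29300 + 15588/(-27443) = (186*(11026 + 186**2 + 11027*186))/29300 + 15588/(-27443) = (186*(11026 + 34596 + 2051022))*(1/29300) + 15588*(-1/27443) = (186*2096644)*(1/29300) - 15588/27443 = 389975784*(1/29300) - 15588/27443 = 97493946/7325 - 15588/27443 = 2675412177978/201019975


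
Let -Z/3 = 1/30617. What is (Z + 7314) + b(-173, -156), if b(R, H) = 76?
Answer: 226259627/30617 ≈ 7390.0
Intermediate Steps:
Z = -3/30617 ≈ -9.7985e-5
(Z + 7314) + b(-173, -156) = (-3/30617 + 7314) + 76 = 223932735/30617 + 76 = 226259627/30617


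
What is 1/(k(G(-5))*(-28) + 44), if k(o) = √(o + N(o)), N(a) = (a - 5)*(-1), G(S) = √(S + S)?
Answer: -11/496 - 7*√5/496 ≈ -0.053735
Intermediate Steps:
G(S) = √2*√S (G(S) = √(2*S) = √2*√S)
N(a) = 5 - a (N(a) = (-5 + a)*(-1) = 5 - a)
k(o) = √5 (k(o) = √(o + (5 - o)) = √5)
1/(k(G(-5))*(-28) + 44) = 1/(√5*(-28) + 44) = 1/(-28*√5 + 44) = 1/(44 - 28*√5)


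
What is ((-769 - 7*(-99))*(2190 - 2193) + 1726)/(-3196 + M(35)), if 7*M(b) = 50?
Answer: -6839/11161 ≈ -0.61276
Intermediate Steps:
M(b) = 50/7 (M(b) = (⅐)*50 = 50/7)
((-769 - 7*(-99))*(2190 - 2193) + 1726)/(-3196 + M(35)) = ((-769 - 7*(-99))*(2190 - 2193) + 1726)/(-3196 + 50/7) = ((-769 + 693)*(-3) + 1726)/(-22322/7) = (-76*(-3) + 1726)*(-7/22322) = (228 + 1726)*(-7/22322) = 1954*(-7/22322) = -6839/11161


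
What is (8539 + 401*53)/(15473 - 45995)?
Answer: -14896/15261 ≈ -0.97608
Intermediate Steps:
(8539 + 401*53)/(15473 - 45995) = (8539 + 21253)/(-30522) = 29792*(-1/30522) = -14896/15261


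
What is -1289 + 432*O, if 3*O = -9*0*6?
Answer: -1289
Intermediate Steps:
O = 0 (O = (-9*0*6)/3 = (0*6)/3 = (⅓)*0 = 0)
-1289 + 432*O = -1289 + 432*0 = -1289 + 0 = -1289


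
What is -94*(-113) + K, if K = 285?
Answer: 10907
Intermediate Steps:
-94*(-113) + K = -94*(-113) + 285 = 10622 + 285 = 10907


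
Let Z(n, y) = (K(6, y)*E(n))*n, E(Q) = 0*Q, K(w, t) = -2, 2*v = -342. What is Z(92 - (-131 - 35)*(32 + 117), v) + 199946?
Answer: 199946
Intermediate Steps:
v = -171 (v = (½)*(-342) = -171)
E(Q) = 0
Z(n, y) = 0 (Z(n, y) = (-2*0)*n = 0*n = 0)
Z(92 - (-131 - 35)*(32 + 117), v) + 199946 = 0 + 199946 = 199946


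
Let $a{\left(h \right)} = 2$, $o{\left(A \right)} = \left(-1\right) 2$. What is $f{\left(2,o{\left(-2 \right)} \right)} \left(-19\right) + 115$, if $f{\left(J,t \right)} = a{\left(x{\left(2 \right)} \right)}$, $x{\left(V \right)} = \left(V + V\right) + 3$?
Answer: $77$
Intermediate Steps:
$x{\left(V \right)} = 3 + 2 V$ ($x{\left(V \right)} = 2 V + 3 = 3 + 2 V$)
$o{\left(A \right)} = -2$
$f{\left(J,t \right)} = 2$
$f{\left(2,o{\left(-2 \right)} \right)} \left(-19\right) + 115 = 2 \left(-19\right) + 115 = -38 + 115 = 77$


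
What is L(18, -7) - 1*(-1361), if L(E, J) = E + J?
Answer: 1372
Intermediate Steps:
L(18, -7) - 1*(-1361) = (18 - 7) - 1*(-1361) = 11 + 1361 = 1372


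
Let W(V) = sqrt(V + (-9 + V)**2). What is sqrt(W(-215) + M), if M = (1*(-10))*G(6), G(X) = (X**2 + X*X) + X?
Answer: sqrt(-780 + sqrt(49961)) ≈ 23.59*I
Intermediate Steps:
G(X) = X + 2*X**2 (G(X) = (X**2 + X**2) + X = 2*X**2 + X = X + 2*X**2)
M = -780 (M = (1*(-10))*(6*(1 + 2*6)) = -60*(1 + 12) = -60*13 = -10*78 = -780)
sqrt(W(-215) + M) = sqrt(sqrt(-215 + (-9 - 215)**2) - 780) = sqrt(sqrt(-215 + (-224)**2) - 780) = sqrt(sqrt(-215 + 50176) - 780) = sqrt(sqrt(49961) - 780) = sqrt(-780 + sqrt(49961))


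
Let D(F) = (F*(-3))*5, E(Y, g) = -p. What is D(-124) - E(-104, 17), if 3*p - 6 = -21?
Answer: 1855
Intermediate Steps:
p = -5 (p = 2 + (1/3)*(-21) = 2 - 7 = -5)
E(Y, g) = 5 (E(Y, g) = -1*(-5) = 5)
D(F) = -15*F (D(F) = -3*F*5 = -15*F)
D(-124) - E(-104, 17) = -15*(-124) - 1*5 = 1860 - 5 = 1855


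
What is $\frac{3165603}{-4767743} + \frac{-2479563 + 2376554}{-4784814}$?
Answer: $- \frac{14655701114155}{22812763454802} \approx -0.64243$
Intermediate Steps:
$\frac{3165603}{-4767743} + \frac{-2479563 + 2376554}{-4784814} = 3165603 \left(- \frac{1}{4767743}\right) - - \frac{103009}{4784814} = - \frac{3165603}{4767743} + \frac{103009}{4784814} = - \frac{14655701114155}{22812763454802}$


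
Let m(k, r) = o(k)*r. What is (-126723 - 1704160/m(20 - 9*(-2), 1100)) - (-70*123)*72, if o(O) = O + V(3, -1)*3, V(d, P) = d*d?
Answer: 1763094067/3575 ≈ 4.9317e+5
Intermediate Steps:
V(d, P) = d²
o(O) = 27 + O (o(O) = O + 3²*3 = O + 9*3 = O + 27 = 27 + O)
m(k, r) = r*(27 + k) (m(k, r) = (27 + k)*r = r*(27 + k))
(-126723 - 1704160/m(20 - 9*(-2), 1100)) - (-70*123)*72 = (-126723 - 1704160/(1100*(27 + (20 - 9*(-2))))) - (-70*123)*72 = (-126723 - 1704160/(1100*(27 + (20 + 18)))) - (-8610)*72 = (-126723 - 1704160/(1100*(27 + 38))) - 1*(-619920) = (-126723 - 1704160/(1100*65)) + 619920 = (-126723 - 1704160/71500) + 619920 = (-126723 - 1*85208/3575) + 619920 = (-126723 - 85208/3575) + 619920 = -453119933/3575 + 619920 = 1763094067/3575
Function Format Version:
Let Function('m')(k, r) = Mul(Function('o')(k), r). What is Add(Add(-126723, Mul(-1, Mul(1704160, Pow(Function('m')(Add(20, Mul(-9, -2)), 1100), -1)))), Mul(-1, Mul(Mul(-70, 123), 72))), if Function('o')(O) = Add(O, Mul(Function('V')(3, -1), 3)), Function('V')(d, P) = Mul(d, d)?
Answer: Rational(1763094067, 3575) ≈ 4.9317e+5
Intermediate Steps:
Function('V')(d, P) = Pow(d, 2)
Function('o')(O) = Add(27, O) (Function('o')(O) = Add(O, Mul(Pow(3, 2), 3)) = Add(O, Mul(9, 3)) = Add(O, 27) = Add(27, O))
Function('m')(k, r) = Mul(r, Add(27, k)) (Function('m')(k, r) = Mul(Add(27, k), r) = Mul(r, Add(27, k)))
Add(Add(-126723, Mul(-1, Mul(1704160, Pow(Function('m')(Add(20, Mul(-9, -2)), 1100), -1)))), Mul(-1, Mul(Mul(-70, 123), 72))) = Add(Add(-126723, Mul(-1, Mul(1704160, Pow(Mul(1100, Add(27, Add(20, Mul(-9, -2)))), -1)))), Mul(-1, Mul(Mul(-70, 123), 72))) = Add(Add(-126723, Mul(-1, Mul(1704160, Pow(Mul(1100, Add(27, Add(20, 18))), -1)))), Mul(-1, Mul(-8610, 72))) = Add(Add(-126723, Mul(-1, Mul(1704160, Pow(Mul(1100, Add(27, 38)), -1)))), Mul(-1, -619920)) = Add(Add(-126723, Mul(-1, Mul(1704160, Pow(Mul(1100, 65), -1)))), 619920) = Add(Add(-126723, Mul(-1, Mul(1704160, Pow(71500, -1)))), 619920) = Add(Add(-126723, Mul(-1, Mul(1704160, Rational(1, 71500)))), 619920) = Add(Add(-126723, Mul(-1, Rational(85208, 3575))), 619920) = Add(Add(-126723, Rational(-85208, 3575)), 619920) = Add(Rational(-453119933, 3575), 619920) = Rational(1763094067, 3575)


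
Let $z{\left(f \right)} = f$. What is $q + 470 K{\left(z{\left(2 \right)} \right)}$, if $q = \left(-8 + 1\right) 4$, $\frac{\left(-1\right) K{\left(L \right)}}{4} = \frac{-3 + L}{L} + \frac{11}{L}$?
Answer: $-9428$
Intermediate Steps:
$K{\left(L \right)} = - \frac{44}{L} - \frac{4 \left(-3 + L\right)}{L}$ ($K{\left(L \right)} = - 4 \left(\frac{-3 + L}{L} + \frac{11}{L}\right) = - 4 \left(\frac{11}{L} + \frac{-3 + L}{L}\right) = - \frac{44}{L} - \frac{4 \left(-3 + L\right)}{L}$)
$q = -28$ ($q = \left(-7\right) 4 = -28$)
$q + 470 K{\left(z{\left(2 \right)} \right)} = -28 + 470 \left(-4 - \frac{32}{2}\right) = -28 + 470 \left(-4 - 16\right) = -28 + 470 \left(-20\right) = -28 - 9400 = -9428$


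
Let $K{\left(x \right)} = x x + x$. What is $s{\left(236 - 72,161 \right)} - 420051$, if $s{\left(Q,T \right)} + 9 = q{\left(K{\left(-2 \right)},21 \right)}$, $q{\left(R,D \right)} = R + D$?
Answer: $-420037$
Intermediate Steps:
$K{\left(x \right)} = x + x^{2}$ ($K{\left(x \right)} = x^{2} + x = x + x^{2}$)
$q{\left(R,D \right)} = D + R$
$s{\left(Q,T \right)} = 14$ ($s{\left(Q,T \right)} = -9 + \left(21 - 2 \left(1 - 2\right)\right) = -9 + \left(21 - -2\right) = -9 + \left(21 + 2\right) = -9 + 23 = 14$)
$s{\left(236 - 72,161 \right)} - 420051 = 14 - 420051 = -420037$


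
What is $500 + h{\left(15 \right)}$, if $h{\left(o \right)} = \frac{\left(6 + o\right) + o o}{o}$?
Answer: $\frac{2582}{5} \approx 516.4$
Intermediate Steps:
$h{\left(o \right)} = \frac{6 + o + o^{2}}{o}$ ($h{\left(o \right)} = \frac{\left(6 + o\right) + o^{2}}{o} = \frac{6 + o + o^{2}}{o}$)
$500 + h{\left(15 \right)} = 500 + \left(1 + 15 + \frac{6}{15}\right) = 500 + \left(1 + 15 + 6 \cdot \frac{1}{15}\right) = 500 + \left(1 + 15 + \frac{2}{5}\right) = 500 + \frac{82}{5} = \frac{2582}{5}$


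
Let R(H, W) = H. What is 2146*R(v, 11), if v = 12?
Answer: 25752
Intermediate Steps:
2146*R(v, 11) = 2146*12 = 25752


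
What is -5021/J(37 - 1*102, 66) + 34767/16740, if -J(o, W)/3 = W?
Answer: 1683989/61380 ≈ 27.435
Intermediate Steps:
J(o, W) = -3*W
-5021/J(37 - 1*102, 66) + 34767/16740 = -5021/((-3*66)) + 34767/16740 = -5021/(-198) + 34767*(1/16740) = -5021*(-1/198) + 3863/1860 = 5021/198 + 3863/1860 = 1683989/61380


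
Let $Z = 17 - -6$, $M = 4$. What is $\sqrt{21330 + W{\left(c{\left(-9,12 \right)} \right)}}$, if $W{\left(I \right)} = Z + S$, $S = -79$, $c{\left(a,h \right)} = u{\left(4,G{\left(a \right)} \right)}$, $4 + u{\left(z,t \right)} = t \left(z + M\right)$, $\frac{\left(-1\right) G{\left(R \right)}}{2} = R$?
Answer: $\sqrt{21274} \approx 145.86$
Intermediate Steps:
$G{\left(R \right)} = - 2 R$
$u{\left(z,t \right)} = -4 + t \left(4 + z\right)$ ($u{\left(z,t \right)} = -4 + t \left(z + 4\right) = -4 + t \left(4 + z\right)$)
$c{\left(a,h \right)} = -4 - 16 a$ ($c{\left(a,h \right)} = -4 + 4 \left(- 2 a\right) + - 2 a 4 = -4 - 8 a - 8 a = -4 - 16 a$)
$Z = 23$ ($Z = 17 + 6 = 23$)
$W{\left(I \right)} = -56$ ($W{\left(I \right)} = 23 - 79 = -56$)
$\sqrt{21330 + W{\left(c{\left(-9,12 \right)} \right)}} = \sqrt{21330 - 56} = \sqrt{21274}$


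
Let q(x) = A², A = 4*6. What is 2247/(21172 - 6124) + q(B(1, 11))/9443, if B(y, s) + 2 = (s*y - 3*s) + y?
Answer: 524317/2492952 ≈ 0.21032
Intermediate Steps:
A = 24
B(y, s) = -2 + y - 3*s + s*y (B(y, s) = -2 + ((s*y - 3*s) + y) = -2 + ((-3*s + s*y) + y) = -2 + (y - 3*s + s*y) = -2 + y - 3*s + s*y)
q(x) = 576 (q(x) = 24² = 576)
2247/(21172 - 6124) + q(B(1, 11))/9443 = 2247/(21172 - 6124) + 576/9443 = 2247/15048 + 576*(1/9443) = 2247*(1/15048) + 576/9443 = 749/5016 + 576/9443 = 524317/2492952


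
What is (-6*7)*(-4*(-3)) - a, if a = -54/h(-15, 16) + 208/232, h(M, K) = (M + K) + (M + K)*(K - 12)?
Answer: -71644/145 ≈ -494.10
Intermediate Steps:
h(M, K) = K + M + (-12 + K)*(K + M) (h(M, K) = (K + M) + (K + M)*(-12 + K) = (K + M) + (-12 + K)*(K + M) = K + M + (-12 + K)*(K + M))
a = -1436/145 (a = -54/(16² - 11*16 - 11*(-15) + 16*(-15)) + 208/232 = -54/(256 - 176 + 165 - 240) + 208*(1/232) = -54/5 + 26/29 = -1436/145 ≈ -9.9034)
(-6*7)*(-4*(-3)) - a = (-6*7)*(-4*(-3)) - 1*(-1436/145) = -42*12 + 1436/145 = -504 + 1436/145 = -71644/145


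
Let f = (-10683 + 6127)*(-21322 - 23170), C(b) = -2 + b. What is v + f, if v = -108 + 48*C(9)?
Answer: 202705780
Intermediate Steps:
f = 202705552 (f = -4556*(-44492) = 202705552)
v = 228 (v = -108 + 48*(-2 + 9) = -108 + 48*7 = -108 + 336 = 228)
v + f = 228 + 202705552 = 202705780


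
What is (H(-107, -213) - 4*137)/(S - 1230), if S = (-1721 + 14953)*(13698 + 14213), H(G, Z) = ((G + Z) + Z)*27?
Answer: -14939/369317122 ≈ -4.0450e-5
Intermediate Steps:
H(G, Z) = 27*G + 54*Z (H(G, Z) = (G + 2*Z)*27 = 27*G + 54*Z)
S = 369318352 (S = 13232*27911 = 369318352)
(H(-107, -213) - 4*137)/(S - 1230) = ((27*(-107) + 54*(-213)) - 4*137)/(369318352 - 1230) = ((-2889 - 11502) - 548)/369317122 = (-14391 - 548)*(1/369317122) = -14939*1/369317122 = -14939/369317122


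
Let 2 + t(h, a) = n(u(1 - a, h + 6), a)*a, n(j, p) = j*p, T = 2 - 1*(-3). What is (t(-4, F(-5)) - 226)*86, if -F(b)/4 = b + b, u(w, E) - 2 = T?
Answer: 943592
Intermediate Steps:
T = 5 (T = 2 + 3 = 5)
u(w, E) = 7 (u(w, E) = 2 + 5 = 7)
F(b) = -8*b (F(b) = -4*(b + b) = -8*b)
t(h, a) = -2 + 7*a² (t(h, a) = -2 + (7*a)*a = -2 + 7*a²)
(t(-4, F(-5)) - 226)*86 = ((-2 + 7*(-8*(-5))²) - 226)*86 = ((-2 + 7*40²) - 226)*86 = ((-2 + 7*1600) - 226)*86 = ((-2 + 11200) - 226)*86 = (11198 - 226)*86 = 10972*86 = 943592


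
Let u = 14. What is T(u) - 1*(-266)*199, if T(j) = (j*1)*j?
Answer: 53130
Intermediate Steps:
T(j) = j**2 (T(j) = j*j = j**2)
T(u) - 1*(-266)*199 = 14**2 - 1*(-266)*199 = 196 + 266*199 = 196 + 52934 = 53130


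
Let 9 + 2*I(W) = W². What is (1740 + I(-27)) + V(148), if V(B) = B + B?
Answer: 2396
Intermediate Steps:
V(B) = 2*B
I(W) = -9/2 + W²/2
(1740 + I(-27)) + V(148) = (1740 + (-9/2 + (½)*(-27)²)) + 2*148 = (1740 + (-9/2 + (½)*729)) + 296 = (1740 + (-9/2 + 729/2)) + 296 = (1740 + 360) + 296 = 2100 + 296 = 2396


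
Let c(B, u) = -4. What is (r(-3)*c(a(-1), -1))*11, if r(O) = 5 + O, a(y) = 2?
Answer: -88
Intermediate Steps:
(r(-3)*c(a(-1), -1))*11 = ((5 - 3)*(-4))*11 = (2*(-4))*11 = -8*11 = -88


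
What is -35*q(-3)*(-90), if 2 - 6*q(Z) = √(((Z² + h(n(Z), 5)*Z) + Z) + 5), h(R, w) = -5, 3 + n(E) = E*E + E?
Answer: 1050 - 525*√26 ≈ -1627.0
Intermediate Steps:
n(E) = -3 + E + E² (n(E) = -3 + (E*E + E) = -3 + (E² + E) = -3 + (E + E²) = -3 + E + E²)
q(Z) = ⅓ - √(5 + Z² - 4*Z)/6 (q(Z) = ⅓ - √(((Z² - 5*Z) + Z) + 5)/6 = ⅓ - √((Z² - 4*Z) + 5)/6 = ⅓ - √(5 + Z² - 4*Z)/6)
-35*q(-3)*(-90) = -35*(⅓ - √(5 + (-3)² - 4*(-3))/6)*(-90) = -35*(⅓ - √(5 + 9 + 12)/6)*(-90) = -35*(⅓ - √26/6)*(-90) = (-35/3 + 35*√26/6)*(-90) = 1050 - 525*√26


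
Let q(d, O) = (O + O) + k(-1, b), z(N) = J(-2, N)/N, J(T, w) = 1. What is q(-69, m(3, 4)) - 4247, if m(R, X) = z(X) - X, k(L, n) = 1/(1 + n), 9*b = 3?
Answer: -17015/4 ≈ -4253.8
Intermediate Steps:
b = 1/3 (b = (1/9)*3 = 1/3 ≈ 0.33333)
z(N) = 1/N
m(R, X) = 1/X - X
q(d, O) = 3/4 + 2*O (q(d, O) = (O + O) + 1/(1 + 1/3) = 2*O + 1/(4/3) = 2*O + 3/4 = 3/4 + 2*O)
q(-69, m(3, 4)) - 4247 = (3/4 + 2*(1/4 - 1*4)) - 4247 = (3/4 + 2*(1/4 - 4)) - 4247 = (3/4 + 2*(-15/4)) - 4247 = (3/4 - 15/2) - 4247 = -27/4 - 4247 = -17015/4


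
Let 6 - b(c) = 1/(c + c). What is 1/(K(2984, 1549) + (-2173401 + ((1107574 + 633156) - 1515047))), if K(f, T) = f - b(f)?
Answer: -5968/11606208319 ≈ -5.1421e-7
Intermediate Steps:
b(c) = 6 - 1/(2*c) (b(c) = 6 - 1/(c + c) = 6 - 1/(2*c))
K(f, T) = -6 + f + 1/(2*f) (K(f, T) = f - (6 - 1/(2*f)) = f + (-6 + 1/(2*f)) = -6 + f + 1/(2*f))
1/(K(2984, 1549) + (-2173401 + ((1107574 + 633156) - 1515047))) = 1/((-6 + 2984 + (½)/2984) + (-2173401 + ((1107574 + 633156) - 1515047))) = 1/((-6 + 2984 + (½)*(1/2984)) + (-2173401 + (1740730 - 1515047))) = 1/((-6 + 2984 + 1/5968) + (-2173401 + 225683)) = 1/(17772705/5968 - 1947718) = 1/(-11606208319/5968) = -5968/11606208319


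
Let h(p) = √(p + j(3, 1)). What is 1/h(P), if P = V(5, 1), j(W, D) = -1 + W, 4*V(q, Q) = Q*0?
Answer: √2/2 ≈ 0.70711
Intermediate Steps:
V(q, Q) = 0 (V(q, Q) = (Q*0)/4 = (¼)*0 = 0)
P = 0
h(p) = √(2 + p) (h(p) = √(p + (-1 + 3)) = √(p + 2) = √(2 + p))
1/h(P) = 1/(√(2 + 0)) = 1/(√2) = √2/2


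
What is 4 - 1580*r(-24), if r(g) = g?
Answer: 37924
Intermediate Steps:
4 - 1580*r(-24) = 4 - 1580*(-24) = 4 + 37920 = 37924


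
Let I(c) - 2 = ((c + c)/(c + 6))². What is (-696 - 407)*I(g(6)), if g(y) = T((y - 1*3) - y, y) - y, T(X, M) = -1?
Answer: -218394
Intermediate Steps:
g(y) = -1 - y
I(c) = 2 + 4*c²/(6 + c)² (I(c) = 2 + ((c + c)/(c + 6))² = 2 + ((2*c)/(6 + c))² = 2 + (2*c/(6 + c))² = 2 + 4*c²/(6 + c)²)
(-696 - 407)*I(g(6)) = (-696 - 407)*(2 + 4*(-1 - 1*6)²/(6 + (-1 - 1*6))²) = -1103*(2 + 4*(-1 - 6)²/(6 + (-1 - 6))²) = -1103*(2 + 4*(-7)²/(6 - 7)²) = -1103*(2 + 4*49/(-1)²) = -1103*(2 + 4*49*1) = -1103*(2 + 196) = -1103*198 = -218394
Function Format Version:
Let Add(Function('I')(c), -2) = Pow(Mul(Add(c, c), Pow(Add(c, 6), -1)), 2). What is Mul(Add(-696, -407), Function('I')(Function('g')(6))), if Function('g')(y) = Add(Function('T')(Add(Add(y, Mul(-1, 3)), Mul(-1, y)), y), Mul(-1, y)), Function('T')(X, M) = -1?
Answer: -218394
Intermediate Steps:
Function('g')(y) = Add(-1, Mul(-1, y))
Function('I')(c) = Add(2, Mul(4, Pow(c, 2), Pow(Add(6, c), -2))) (Function('I')(c) = Add(2, Pow(Mul(Add(c, c), Pow(Add(c, 6), -1)), 2)) = Add(2, Pow(Mul(Mul(2, c), Pow(Add(6, c), -1)), 2)) = Add(2, Pow(Mul(2, c, Pow(Add(6, c), -1)), 2)) = Add(2, Mul(4, Pow(c, 2), Pow(Add(6, c), -2))))
Mul(Add(-696, -407), Function('I')(Function('g')(6))) = Mul(Add(-696, -407), Add(2, Mul(4, Pow(Add(-1, Mul(-1, 6)), 2), Pow(Add(6, Add(-1, Mul(-1, 6))), -2)))) = Mul(-1103, Add(2, Mul(4, Pow(Add(-1, -6), 2), Pow(Add(6, Add(-1, -6)), -2)))) = Mul(-1103, Add(2, Mul(4, Pow(-7, 2), Pow(Add(6, -7), -2)))) = Mul(-1103, Add(2, Mul(4, 49, Pow(-1, -2)))) = Mul(-1103, Add(2, Mul(4, 49, 1))) = Mul(-1103, Add(2, 196)) = Mul(-1103, 198) = -218394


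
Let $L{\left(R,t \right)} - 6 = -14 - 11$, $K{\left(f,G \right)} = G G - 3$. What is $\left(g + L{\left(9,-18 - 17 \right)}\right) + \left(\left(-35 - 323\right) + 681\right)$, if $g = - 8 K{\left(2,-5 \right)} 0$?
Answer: $304$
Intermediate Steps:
$K{\left(f,G \right)} = -3 + G^{2}$ ($K{\left(f,G \right)} = G^{2} - 3 = -3 + G^{2}$)
$L{\left(R,t \right)} = -19$ ($L{\left(R,t \right)} = 6 - 25 = -19$)
$g = 0$ ($g = - 8 \left(-3 + \left(-5\right)^{2}\right) 0 = - 8 \left(-3 + 25\right) 0 = \left(-8\right) 22 \cdot 0 = \left(-176\right) 0 = 0$)
$\left(g + L{\left(9,-18 - 17 \right)}\right) + \left(\left(-35 - 323\right) + 681\right) = \left(0 - 19\right) + \left(\left(-35 - 323\right) + 681\right) = -19 + \left(-358 + 681\right) = -19 + 323 = 304$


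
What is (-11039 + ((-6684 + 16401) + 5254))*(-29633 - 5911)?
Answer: -139759008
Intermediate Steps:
(-11039 + ((-6684 + 16401) + 5254))*(-29633 - 5911) = (-11039 + (9717 + 5254))*(-35544) = (-11039 + 14971)*(-35544) = 3932*(-35544) = -139759008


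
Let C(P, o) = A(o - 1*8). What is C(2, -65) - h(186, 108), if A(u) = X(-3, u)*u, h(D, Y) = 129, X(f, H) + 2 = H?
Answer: 5346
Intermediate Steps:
X(f, H) = -2 + H
A(u) = u*(-2 + u) (A(u) = (-2 + u)*u = u*(-2 + u))
C(P, o) = (-10 + o)*(-8 + o) (C(P, o) = (o - 1*8)*(-2 + (o - 1*8)) = (o - 8)*(-2 + (o - 8)) = (-8 + o)*(-2 + (-8 + o)) = (-8 + o)*(-10 + o) = (-10 + o)*(-8 + o))
C(2, -65) - h(186, 108) = (-10 - 65)*(-8 - 65) - 1*129 = -75*(-73) - 129 = 5475 - 129 = 5346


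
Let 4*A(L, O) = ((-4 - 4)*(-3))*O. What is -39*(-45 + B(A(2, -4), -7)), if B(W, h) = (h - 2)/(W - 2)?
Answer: 3483/2 ≈ 1741.5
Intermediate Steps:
A(L, O) = 6*O (A(L, O) = (((-4 - 4)*(-3))*O)/4 = ((-8*(-3))*O)/4 = (24*O)/4 = 6*O)
B(W, h) = (-2 + h)/(-2 + W)
-39*(-45 + B(A(2, -4), -7)) = -39*(-45 + (-2 - 7)/(-2 + 6*(-4))) = -39*(-45 - 9/(-2 - 24)) = -39*(-45 - 9/(-26)) = -39*(-45 - 1/26*(-9)) = -39*(-45 + 9/26) = -39*(-1161/26) = 3483/2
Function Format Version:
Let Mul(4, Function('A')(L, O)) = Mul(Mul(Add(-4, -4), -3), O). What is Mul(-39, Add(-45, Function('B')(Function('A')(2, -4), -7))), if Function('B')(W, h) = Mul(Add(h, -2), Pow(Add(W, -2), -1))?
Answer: Rational(3483, 2) ≈ 1741.5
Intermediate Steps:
Function('A')(L, O) = Mul(6, O) (Function('A')(L, O) = Mul(Rational(1, 4), Mul(Mul(Add(-4, -4), -3), O)) = Mul(Rational(1, 4), Mul(Mul(-8, -3), O)) = Mul(Rational(1, 4), Mul(24, O)) = Mul(6, O))
Function('B')(W, h) = Mul(Pow(Add(-2, W), -1), Add(-2, h)) (Function('B')(W, h) = Mul(Add(-2, h), Pow(Add(-2, W), -1)) = Mul(Pow(Add(-2, W), -1), Add(-2, h)))
Mul(-39, Add(-45, Function('B')(Function('A')(2, -4), -7))) = Mul(-39, Add(-45, Mul(Pow(Add(-2, Mul(6, -4)), -1), Add(-2, -7)))) = Mul(-39, Add(-45, Mul(Pow(Add(-2, -24), -1), -9))) = Mul(-39, Add(-45, Mul(Pow(-26, -1), -9))) = Mul(-39, Add(-45, Mul(Rational(-1, 26), -9))) = Mul(-39, Add(-45, Rational(9, 26))) = Mul(-39, Rational(-1161, 26)) = Rational(3483, 2)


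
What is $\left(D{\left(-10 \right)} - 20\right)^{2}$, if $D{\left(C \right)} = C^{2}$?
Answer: $6400$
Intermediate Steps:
$\left(D{\left(-10 \right)} - 20\right)^{2} = \left(\left(-10\right)^{2} - 20\right)^{2} = \left(100 - 20\right)^{2} = 80^{2} = 6400$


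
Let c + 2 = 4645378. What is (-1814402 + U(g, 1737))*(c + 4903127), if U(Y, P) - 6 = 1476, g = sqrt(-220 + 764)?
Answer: -17310672058760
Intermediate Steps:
c = 4645376 (c = -2 + 4645378 = 4645376)
g = 4*sqrt(34) (g = sqrt(544) = 4*sqrt(34) ≈ 23.324)
U(Y, P) = 1482 (U(Y, P) = 6 + 1476 = 1482)
(-1814402 + U(g, 1737))*(c + 4903127) = (-1814402 + 1482)*(4645376 + 4903127) = -1812920*9548503 = -17310672058760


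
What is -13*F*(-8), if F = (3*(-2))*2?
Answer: -1248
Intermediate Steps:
F = -12 (F = -6*2 = -12)
-13*F*(-8) = -13*(-12)*(-8) = 156*(-8) = -1248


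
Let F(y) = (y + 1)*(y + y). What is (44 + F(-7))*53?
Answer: 6784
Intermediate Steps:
F(y) = 2*y*(1 + y) (F(y) = (1 + y)*(2*y) = 2*y*(1 + y))
(44 + F(-7))*53 = (44 + 2*(-7)*(1 - 7))*53 = (44 + 2*(-7)*(-6))*53 = (44 + 84)*53 = 128*53 = 6784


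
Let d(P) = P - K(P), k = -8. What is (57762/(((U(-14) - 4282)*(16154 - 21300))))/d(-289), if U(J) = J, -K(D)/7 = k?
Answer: -3209/423721640 ≈ -7.5734e-6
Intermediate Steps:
K(D) = 56 (K(D) = -7*(-8) = 56)
d(P) = -56 + P (d(P) = P - 1*56 = P - 56 = -56 + P)
(57762/(((U(-14) - 4282)*(16154 - 21300))))/d(-289) = (57762/(((-14 - 4282)*(16154 - 21300))))/(-56 - 289) = (57762/((-4296*(-5146))))/(-345) = (57762/22107216)*(-1/345) = (57762*(1/22107216))*(-1/345) = (9627/3684536)*(-1/345) = -3209/423721640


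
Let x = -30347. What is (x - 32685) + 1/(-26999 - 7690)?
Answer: -2186517049/34689 ≈ -63032.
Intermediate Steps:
(x - 32685) + 1/(-26999 - 7690) = (-30347 - 32685) + 1/(-26999 - 7690) = -63032 + 1/(-34689) = -63032 - 1/34689 = -2186517049/34689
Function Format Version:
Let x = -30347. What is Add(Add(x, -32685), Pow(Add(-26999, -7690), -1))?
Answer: Rational(-2186517049, 34689) ≈ -63032.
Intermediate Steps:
Add(Add(x, -32685), Pow(Add(-26999, -7690), -1)) = Add(Add(-30347, -32685), Pow(Add(-26999, -7690), -1)) = Add(-63032, Pow(-34689, -1)) = Add(-63032, Rational(-1, 34689)) = Rational(-2186517049, 34689)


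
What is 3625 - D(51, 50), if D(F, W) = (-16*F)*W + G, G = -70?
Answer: 44495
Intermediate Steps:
D(F, W) = -70 - 16*F*W (D(F, W) = (-16*F)*W - 70 = -16*F*W - 70 = -70 - 16*F*W)
3625 - D(51, 50) = 3625 - (-70 - 16*51*50) = 3625 - (-70 - 40800) = 3625 - 1*(-40870) = 3625 + 40870 = 44495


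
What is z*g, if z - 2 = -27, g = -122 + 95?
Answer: 675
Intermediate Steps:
g = -27
z = -25 (z = 2 - 27 = -25)
z*g = -25*(-27) = 675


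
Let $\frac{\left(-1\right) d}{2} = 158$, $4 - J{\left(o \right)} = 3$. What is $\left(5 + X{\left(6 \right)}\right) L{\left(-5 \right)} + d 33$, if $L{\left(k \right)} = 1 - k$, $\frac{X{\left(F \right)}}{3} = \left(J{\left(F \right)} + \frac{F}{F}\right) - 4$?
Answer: $-10434$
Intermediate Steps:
$J{\left(o \right)} = 1$ ($J{\left(o \right)} = 4 - 3 = 1$)
$d = -316$ ($d = \left(-2\right) 158 = -316$)
$X{\left(F \right)} = -6$ ($X{\left(F \right)} = 3 \left(\left(1 + \frac{F}{F}\right) - 4\right) = 3 \left(\left(1 + 1\right) - 4\right) = 3 \left(2 - 4\right) = 3 \left(-2\right) = -6$)
$\left(5 + X{\left(6 \right)}\right) L{\left(-5 \right)} + d 33 = \left(5 - 6\right) \left(1 - -5\right) - 10428 = - (1 + 5) - 10428 = \left(-1\right) 6 - 10428 = -6 - 10428 = -10434$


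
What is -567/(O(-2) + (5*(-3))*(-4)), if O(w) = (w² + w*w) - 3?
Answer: -567/65 ≈ -8.7231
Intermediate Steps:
O(w) = -3 + 2*w² (O(w) = (w² + w²) - 3 = 2*w² - 3 = -3 + 2*w²)
-567/(O(-2) + (5*(-3))*(-4)) = -567/((-3 + 2*(-2)²) + (5*(-3))*(-4)) = -567/((-3 + 2*4) - 15*(-4)) = -567/((-3 + 8) + 60) = -567/(5 + 60) = -567/65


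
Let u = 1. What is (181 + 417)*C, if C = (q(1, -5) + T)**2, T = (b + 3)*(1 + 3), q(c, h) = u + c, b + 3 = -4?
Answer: 117208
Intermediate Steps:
b = -7 (b = -3 - 4 = -7)
q(c, h) = 1 + c
T = -16 (T = (-7 + 3)*(1 + 3) = -4*4 = -16)
C = 196 (C = ((1 + 1) - 16)**2 = (2 - 16)**2 = (-14)**2 = 196)
(181 + 417)*C = (181 + 417)*196 = 598*196 = 117208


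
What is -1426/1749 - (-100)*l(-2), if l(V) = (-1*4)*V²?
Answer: -2799826/1749 ≈ -1600.8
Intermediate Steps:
l(V) = -4*V²
-1426/1749 - (-100)*l(-2) = -1426/1749 - (-100)*(-4*(-2)²) = -1426/1749 - (-100)*(-4*4) = -2*713/1749 - (-100)*(-16) = -1426/1749 - 1*1600 = -1426/1749 - 1600 = -2799826/1749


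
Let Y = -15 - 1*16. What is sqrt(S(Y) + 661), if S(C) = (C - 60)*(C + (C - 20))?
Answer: sqrt(8123) ≈ 90.128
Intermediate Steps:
Y = -31 (Y = -15 - 16 = -31)
S(C) = (-60 + C)*(-20 + 2*C) (S(C) = (-60 + C)*(C + (-20 + C)) = (-60 + C)*(-20 + 2*C))
sqrt(S(Y) + 661) = sqrt((1200 - 140*(-31) + 2*(-31)**2) + 661) = sqrt((1200 + 4340 + 2*961) + 661) = sqrt((1200 + 4340 + 1922) + 661) = sqrt(7462 + 661) = sqrt(8123)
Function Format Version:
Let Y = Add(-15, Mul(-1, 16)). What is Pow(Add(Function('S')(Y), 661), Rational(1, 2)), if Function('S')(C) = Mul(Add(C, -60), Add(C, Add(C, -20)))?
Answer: Pow(8123, Rational(1, 2)) ≈ 90.128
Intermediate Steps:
Y = -31 (Y = Add(-15, -16) = -31)
Function('S')(C) = Mul(Add(-60, C), Add(-20, Mul(2, C))) (Function('S')(C) = Mul(Add(-60, C), Add(C, Add(-20, C))) = Mul(Add(-60, C), Add(-20, Mul(2, C))))
Pow(Add(Function('S')(Y), 661), Rational(1, 2)) = Pow(Add(Add(1200, Mul(-140, -31), Mul(2, Pow(-31, 2))), 661), Rational(1, 2)) = Pow(Add(Add(1200, 4340, Mul(2, 961)), 661), Rational(1, 2)) = Pow(Add(Add(1200, 4340, 1922), 661), Rational(1, 2)) = Pow(Add(7462, 661), Rational(1, 2)) = Pow(8123, Rational(1, 2))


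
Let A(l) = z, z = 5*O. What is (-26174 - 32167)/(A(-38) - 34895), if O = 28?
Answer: 19447/11585 ≈ 1.6786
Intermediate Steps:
z = 140 (z = 5*28 = 140)
A(l) = 140
(-26174 - 32167)/(A(-38) - 34895) = (-26174 - 32167)/(140 - 34895) = -58341/(-34755) = -58341*(-1/34755) = 19447/11585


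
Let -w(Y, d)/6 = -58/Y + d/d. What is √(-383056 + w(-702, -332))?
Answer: 2*I*√145659514/39 ≈ 618.92*I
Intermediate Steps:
w(Y, d) = -6 + 348/Y (w(Y, d) = -6*(-58/Y + d/d) = -6*(-58/Y + 1) = -6*(1 - 58/Y) = -6 + 348/Y)
√(-383056 + w(-702, -332)) = √(-383056 + (-6 + 348/(-702))) = √(-383056 + (-6 + 348*(-1/702))) = √(-383056 + (-6 - 58/117)) = √(-383056 - 760/117) = √(-44818312/117) = 2*I*√145659514/39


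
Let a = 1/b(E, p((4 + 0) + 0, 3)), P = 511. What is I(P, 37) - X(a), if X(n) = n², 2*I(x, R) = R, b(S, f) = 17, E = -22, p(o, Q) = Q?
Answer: 10691/578 ≈ 18.497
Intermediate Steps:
I(x, R) = R/2
a = 1/17 ≈ 0.058824
I(P, 37) - X(a) = (½)*37 - (1/17)² = 37/2 - 1*1/289 = 37/2 - 1/289 = 10691/578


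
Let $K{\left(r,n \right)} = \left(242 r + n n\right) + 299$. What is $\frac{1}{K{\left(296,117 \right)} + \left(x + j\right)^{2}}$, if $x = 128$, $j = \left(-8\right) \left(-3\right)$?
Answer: $\frac{1}{108724} \approx 9.1976 \cdot 10^{-6}$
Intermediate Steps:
$K{\left(r,n \right)} = 299 + n^{2} + 242 r$ ($K{\left(r,n \right)} = \left(242 r + n^{2}\right) + 299 = \left(n^{2} + 242 r\right) + 299 = 299 + n^{2} + 242 r$)
$j = 24$
$\frac{1}{K{\left(296,117 \right)} + \left(x + j\right)^{2}} = \frac{1}{\left(299 + 117^{2} + 242 \cdot 296\right) + \left(128 + 24\right)^{2}} = \frac{1}{\left(299 + 13689 + 71632\right) + 152^{2}} = \frac{1}{85620 + 23104} = \frac{1}{108724}$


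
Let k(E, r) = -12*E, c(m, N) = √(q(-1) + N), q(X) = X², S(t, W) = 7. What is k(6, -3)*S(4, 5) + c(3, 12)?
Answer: -504 + √13 ≈ -500.39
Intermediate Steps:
c(m, N) = √(1 + N) (c(m, N) = √((-1)² + N) = √(1 + N))
k(6, -3)*S(4, 5) + c(3, 12) = -12*6*7 + √(1 + 12) = -72*7 + √13 = -504 + √13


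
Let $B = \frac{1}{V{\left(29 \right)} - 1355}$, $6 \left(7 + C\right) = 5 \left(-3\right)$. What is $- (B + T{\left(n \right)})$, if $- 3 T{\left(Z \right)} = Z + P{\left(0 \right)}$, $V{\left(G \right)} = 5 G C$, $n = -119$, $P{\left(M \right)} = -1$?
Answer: $- \frac{218598}{5465} \approx -40.0$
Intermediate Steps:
$C = - \frac{19}{2}$ ($C = -7 + \frac{5 \left(-3\right)}{6} = -7 + \frac{1}{6} \left(-15\right) = -7 - \frac{5}{2} = - \frac{19}{2} \approx -9.5$)
$V{\left(G \right)} = - \frac{95 G}{2}$ ($V{\left(G \right)} = 5 G \left(- \frac{19}{2}\right) = - \frac{95 G}{2}$)
$T{\left(Z \right)} = \frac{1}{3} - \frac{Z}{3}$ ($T{\left(Z \right)} = - \frac{Z - 1}{3} = - \frac{-1 + Z}{3} = \frac{1}{3} - \frac{Z}{3}$)
$B = - \frac{2}{5465}$ ($B = \frac{1}{\left(- \frac{95}{2}\right) 29 - 1355} = \frac{1}{- \frac{2755}{2} - 1355} = \frac{1}{- \frac{5465}{2}} = - \frac{2}{5465} \approx -0.00036597$)
$- (B + T{\left(n \right)}) = - (- \frac{2}{5465} + \left(\frac{1}{3} - - \frac{119}{3}\right)) = - (- \frac{2}{5465} + \left(\frac{1}{3} + \frac{119}{3}\right)) = - (- \frac{2}{5465} + 40) = \left(-1\right) \frac{218598}{5465} = - \frac{218598}{5465}$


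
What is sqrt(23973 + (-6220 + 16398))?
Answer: sqrt(34151) ≈ 184.80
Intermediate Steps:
sqrt(23973 + (-6220 + 16398)) = sqrt(23973 + 10178) = sqrt(34151)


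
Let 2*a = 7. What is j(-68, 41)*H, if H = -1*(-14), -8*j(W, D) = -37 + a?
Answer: 469/8 ≈ 58.625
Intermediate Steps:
a = 7/2 (a = (½)*7 = 7/2 ≈ 3.5000)
j(W, D) = 67/16 (j(W, D) = -(-37 + 7/2)/8 = -⅛*(-67/2) = 67/16)
H = 14
j(-68, 41)*H = (67/16)*14 = 469/8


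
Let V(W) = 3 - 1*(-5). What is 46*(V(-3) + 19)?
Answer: 1242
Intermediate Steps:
V(W) = 8 (V(W) = 3 + 5 = 8)
46*(V(-3) + 19) = 46*(8 + 19) = 46*27 = 1242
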